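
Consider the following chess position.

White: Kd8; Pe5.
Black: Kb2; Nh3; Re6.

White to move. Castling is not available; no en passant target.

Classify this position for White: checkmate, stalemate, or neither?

White to move; white king on d8.
In check: no.
Legal moves for White: Kc8, Kd7, Kc7.
White has 3 legal moves and is not in check → neither.

neither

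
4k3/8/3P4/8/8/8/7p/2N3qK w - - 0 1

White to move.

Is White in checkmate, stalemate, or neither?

checkmate

White to move; white king on h1.
In check: yes, from the black queen on g1.
King squares — g1: attacked by Ph2; g2: attacked by Qg1; h2: attacked by Qg1.
Legal moves for White: none.
In check with no legal moves → checkmate.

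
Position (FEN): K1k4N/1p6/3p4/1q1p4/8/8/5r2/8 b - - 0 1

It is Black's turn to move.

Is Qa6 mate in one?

yes

After Qa6: white king on a8; in check: yes, from the black queen on a6.
King squares — a7: attacked by Qa6; b7: attacked by Qa6; b8: attacked by Kc8.
White has no legal moves → checkmate.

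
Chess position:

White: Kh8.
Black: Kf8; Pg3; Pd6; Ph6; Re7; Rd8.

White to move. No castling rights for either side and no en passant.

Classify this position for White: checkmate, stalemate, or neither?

stalemate

White to move; white king on h8.
In check: no.
King squares — g7: attacked by Re7; h7: attacked by Re7; g8: attacked by Kf8.
Legal moves for White: none.
Not in check and no legal moves → stalemate.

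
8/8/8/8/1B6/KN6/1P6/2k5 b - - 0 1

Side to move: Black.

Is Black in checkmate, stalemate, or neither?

neither

Black to move; black king on c1.
In check: yes, from the white knight on b3.
King squares — b1: available; d1: available; b2: attacked by Ka3; c2: available; d2: attacked by Nb3.
Legal moves for Black: Kc2, Kd1, Kb1.
Black is in check but has 3 legal moves → neither.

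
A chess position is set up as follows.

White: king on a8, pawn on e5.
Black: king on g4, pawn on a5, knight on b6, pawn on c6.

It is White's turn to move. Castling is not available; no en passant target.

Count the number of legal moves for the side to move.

White to move; king on a8.
In check: yes, from the black knight on b6.
Legal moves: Kb8, Kb7, Ka7.
Count: 3.

3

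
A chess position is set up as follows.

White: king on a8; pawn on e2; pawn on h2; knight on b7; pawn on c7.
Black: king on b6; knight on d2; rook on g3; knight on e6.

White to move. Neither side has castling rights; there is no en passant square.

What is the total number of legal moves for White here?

14

White to move; king on a8.
In check: no.
Legal moves: Kb8, Nd8, Nd6, Nc5, Na5, hxg3, c8=Q, c8=R, c8=B, c8=N+, h3, e3, h4, e4.
Count: 14.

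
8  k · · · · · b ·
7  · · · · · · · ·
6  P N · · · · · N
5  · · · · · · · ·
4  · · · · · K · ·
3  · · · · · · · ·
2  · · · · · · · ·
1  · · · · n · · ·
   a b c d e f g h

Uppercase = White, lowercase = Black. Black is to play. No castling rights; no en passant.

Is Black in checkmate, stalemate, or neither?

neither

Black to move; black king on a8.
In check: yes, from the white knight on b6.
Legal moves for Black: Kb8, Ka7.
Black is in check but has 2 legal moves → neither.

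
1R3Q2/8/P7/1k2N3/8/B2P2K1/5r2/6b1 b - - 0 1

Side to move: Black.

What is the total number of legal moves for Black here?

Black to move; king on b5.
In check: yes, from the white rook on b8.
Legal moves: Kxa6, Ka5, Ka4.
Count: 3.

3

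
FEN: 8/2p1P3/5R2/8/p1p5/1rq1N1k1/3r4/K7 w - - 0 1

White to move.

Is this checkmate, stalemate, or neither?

checkmate

White to move; white king on a1.
In check: yes, from the black queen on c3.
King squares — b1: attacked by Rb3; a2: attacked by Rd2; b2: attacked by Rd2.
Legal moves for White: none.
In check with no legal moves → checkmate.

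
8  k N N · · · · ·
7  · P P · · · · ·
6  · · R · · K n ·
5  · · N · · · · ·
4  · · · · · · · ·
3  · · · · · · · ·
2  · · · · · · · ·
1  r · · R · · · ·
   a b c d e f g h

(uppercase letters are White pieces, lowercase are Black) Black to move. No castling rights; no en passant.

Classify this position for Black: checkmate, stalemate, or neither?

Black to move; black king on a8.
In check: yes, from the white pawn on b7.
King squares — a7: attacked by Nc8; b7: attacked by Nc5; b8: attacked by Pc7.
Legal moves for Black: none.
In check with no legal moves → checkmate.

checkmate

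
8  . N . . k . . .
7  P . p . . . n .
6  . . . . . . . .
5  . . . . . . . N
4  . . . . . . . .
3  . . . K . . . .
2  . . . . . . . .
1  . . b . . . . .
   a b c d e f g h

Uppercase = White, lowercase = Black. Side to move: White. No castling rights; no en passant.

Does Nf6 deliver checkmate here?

After Nf6: black king on e8; in check: yes, from the white knight on f6.
Black has 4 legal replies: Kf8, Kd8, Kf7, Ke7.
In check but a legal move exists → not checkmate.

no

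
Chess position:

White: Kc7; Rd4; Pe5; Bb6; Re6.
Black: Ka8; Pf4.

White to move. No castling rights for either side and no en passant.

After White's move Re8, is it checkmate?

yes

After Re8: black king on a8; in check: yes, from the white rook on e8.
King squares — a7: attacked by Bb6; b7: attacked by Kc7; b8: attacked by Kc7.
Black has no legal moves → checkmate.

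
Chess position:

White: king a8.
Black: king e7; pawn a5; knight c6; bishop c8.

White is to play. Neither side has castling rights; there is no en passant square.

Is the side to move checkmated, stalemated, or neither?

stalemate

White to move; white king on a8.
In check: no.
King squares — a7: attacked by Nc6; b7: attacked by Bc8; b8: attacked by Nc6.
Legal moves for White: none.
Not in check and no legal moves → stalemate.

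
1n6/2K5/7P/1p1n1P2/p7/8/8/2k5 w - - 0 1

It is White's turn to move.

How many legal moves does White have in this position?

5

White to move; king on c7.
In check: yes, from the black knight on d5.
Legal moves: Kd8, Kc8, Kxb8, Kb7, Kd6.
Count: 5.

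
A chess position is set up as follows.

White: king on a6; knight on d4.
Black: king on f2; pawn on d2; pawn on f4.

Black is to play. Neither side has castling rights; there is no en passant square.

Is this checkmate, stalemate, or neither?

neither

Black to move; black king on f2.
In check: no.
Legal moves for Black: Kg3, Ke3, Kg2, Kg1, Kf1, Ke1, f3, d1=Q, d1=R, d1=B, d1=N.
Black has 11 legal moves and is not in check → neither.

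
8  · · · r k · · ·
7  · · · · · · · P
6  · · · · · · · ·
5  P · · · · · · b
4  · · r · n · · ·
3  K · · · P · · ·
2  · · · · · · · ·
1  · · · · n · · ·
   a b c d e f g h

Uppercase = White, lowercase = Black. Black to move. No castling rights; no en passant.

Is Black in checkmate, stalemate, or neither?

neither

Black to move; black king on e8.
In check: no.
Legal moves for Black include: Kf8, Kf7, Ke7, Kd7, Rdc8, Rb8, Ra8, Rd7, Rd6, Rd5, Rdd4, Rd3+, Rd2, Rd1, Bf7, Bg6, Bg4, Bf3, ... (list truncated; more exist).
Black has legal moves and is not in check → neither.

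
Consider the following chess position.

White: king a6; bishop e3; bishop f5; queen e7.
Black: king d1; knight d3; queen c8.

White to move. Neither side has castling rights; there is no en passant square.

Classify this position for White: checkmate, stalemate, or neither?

White to move; white king on a6.
In check: yes, from the black queen on c8.
King squares — a5: available; b5: available; b6: available; a7: available; b7: attacked by Qc8.
Legal moves for White: Ka7, Kb6, Kb5, Ka5, Qb7, Bxc8.
White is in check but has 6 legal moves → neither.

neither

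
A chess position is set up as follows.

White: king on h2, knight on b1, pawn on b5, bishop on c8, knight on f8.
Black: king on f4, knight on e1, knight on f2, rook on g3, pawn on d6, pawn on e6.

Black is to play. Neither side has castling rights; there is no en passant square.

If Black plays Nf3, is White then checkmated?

After Nf3: white king on h2; in check: yes, from the black knight on f3.
King squares — g1: attacked by Nf3; h1: attacked by Nf2; g2: attacked by Rg3; g3: attacked by Kf4; h3: attacked by Nf2.
White has no legal moves → checkmate.

yes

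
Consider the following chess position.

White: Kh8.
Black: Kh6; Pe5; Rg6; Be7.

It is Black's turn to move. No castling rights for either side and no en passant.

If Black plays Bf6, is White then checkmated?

After Bf6: white king on h8; in check: yes, from the black bishop on f6.
King squares — g7: attacked by Bf6; h7: attacked by Kh6; g8: attacked by Rg6.
White has no legal moves → checkmate.

yes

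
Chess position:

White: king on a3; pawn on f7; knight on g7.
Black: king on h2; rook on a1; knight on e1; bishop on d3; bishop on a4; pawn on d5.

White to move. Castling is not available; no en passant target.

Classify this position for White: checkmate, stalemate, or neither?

White to move; white king on a3.
In check: yes, from the black rook on a1.
King squares — a2: attacked by Ra1; b2: available; b3: attacked by Ba4; a4: attacked by Ra1; b4: available.
Legal moves for White: Kb4, Kb2.
White is in check but has 2 legal moves → neither.

neither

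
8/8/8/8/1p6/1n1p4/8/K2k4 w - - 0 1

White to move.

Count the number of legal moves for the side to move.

3

White to move; king on a1.
In check: yes, from the black knight on b3.
Legal moves: Kb2, Ka2, Kb1.
Count: 3.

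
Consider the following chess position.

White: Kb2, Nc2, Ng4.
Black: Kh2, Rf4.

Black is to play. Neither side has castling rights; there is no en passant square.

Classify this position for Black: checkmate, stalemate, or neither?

neither

Black to move; black king on h2.
In check: yes, from the white knight on g4.
Legal moves for Black: Kh3, Kg3, Kg2, Kh1, Kg1, Rxg4.
Black is in check but has 6 legal moves → neither.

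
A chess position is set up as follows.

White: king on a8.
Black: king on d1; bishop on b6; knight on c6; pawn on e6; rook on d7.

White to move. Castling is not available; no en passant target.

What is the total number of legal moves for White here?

White to move; king on a8.
In check: no.
Legal moves: none.
Count: 0.

0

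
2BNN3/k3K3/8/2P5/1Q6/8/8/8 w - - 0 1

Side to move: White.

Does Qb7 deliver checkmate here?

yes

After Qb7: black king on a7; in check: yes, from the white queen on b7.
King squares — a6: attacked by Qb7; b6: attacked by Pc5; b7: attacked by Bc8; a8: attacked by Qb7; b8: attacked by Qb7.
Black has no legal moves → checkmate.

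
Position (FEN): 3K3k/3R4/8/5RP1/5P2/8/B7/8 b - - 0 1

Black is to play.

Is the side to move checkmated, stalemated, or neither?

stalemate

Black to move; black king on h8.
In check: no.
King squares — g7: attacked by Rd7; h7: attacked by Rd7; g8: attacked by Ba2.
Legal moves for Black: none.
Not in check and no legal moves → stalemate.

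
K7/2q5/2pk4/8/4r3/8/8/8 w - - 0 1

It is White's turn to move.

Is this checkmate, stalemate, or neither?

stalemate

White to move; white king on a8.
In check: no.
King squares — a7: attacked by Qc7; b7: attacked by Qc7; b8: attacked by Qc7.
Legal moves for White: none.
Not in check and no legal moves → stalemate.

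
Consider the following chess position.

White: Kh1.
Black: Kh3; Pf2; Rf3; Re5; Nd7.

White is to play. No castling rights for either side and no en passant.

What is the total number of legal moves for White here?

0

White to move; king on h1.
In check: no.
Legal moves: none.
Count: 0.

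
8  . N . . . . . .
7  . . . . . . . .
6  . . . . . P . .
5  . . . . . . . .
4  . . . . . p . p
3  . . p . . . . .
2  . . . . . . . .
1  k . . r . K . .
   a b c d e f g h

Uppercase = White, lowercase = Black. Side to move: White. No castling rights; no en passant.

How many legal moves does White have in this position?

3

White to move; king on f1.
In check: yes, from the black rook on d1.
Legal moves: Kg2, Kf2, Ke2.
Count: 3.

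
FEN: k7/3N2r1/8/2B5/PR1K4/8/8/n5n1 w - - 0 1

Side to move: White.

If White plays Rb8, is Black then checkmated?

After Rb8: black king on a8; in check: yes, from the white rook on b8.
King squares — a7: attacked by Bc5; b7: attacked by Rb8; b8: attacked by Nd7.
Black has no legal moves → checkmate.

yes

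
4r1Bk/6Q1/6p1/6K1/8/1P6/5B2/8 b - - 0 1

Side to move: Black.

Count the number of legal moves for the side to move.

1

Black to move; king on h8.
In check: yes, from the white queen on g7.
Legal moves: Kxg7.
Count: 1.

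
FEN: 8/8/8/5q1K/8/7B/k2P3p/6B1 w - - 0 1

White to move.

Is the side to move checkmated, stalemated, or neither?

neither

White to move; white king on h5.
In check: yes, from the black queen on f5.
King squares — g4: attacked by Qf5; h4: available; g5: attacked by Qf5; g6: attacked by Qf5; h6: available.
Legal moves for White: Kh6, Kh4, Bxf5.
White is in check but has 3 legal moves → neither.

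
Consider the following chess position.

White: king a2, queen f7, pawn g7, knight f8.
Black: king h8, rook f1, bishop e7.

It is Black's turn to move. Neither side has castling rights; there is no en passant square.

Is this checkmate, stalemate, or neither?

checkmate

Black to move; black king on h8.
In check: yes, from the white pawn on g7.
King squares — g7: attacked by Qf7; h7: attacked by Nf8; g8: attacked by Qf7.
Legal moves for Black: none.
In check with no legal moves → checkmate.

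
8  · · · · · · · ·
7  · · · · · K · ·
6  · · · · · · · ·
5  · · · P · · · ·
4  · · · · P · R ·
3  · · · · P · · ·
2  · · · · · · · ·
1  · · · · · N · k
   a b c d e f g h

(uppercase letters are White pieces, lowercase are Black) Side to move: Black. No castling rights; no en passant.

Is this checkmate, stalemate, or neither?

stalemate

Black to move; black king on h1.
In check: no.
King squares — g1: attacked by Rg4; g2: attacked by Rg4; h2: attacked by Nf1.
Legal moves for Black: none.
Not in check and no legal moves → stalemate.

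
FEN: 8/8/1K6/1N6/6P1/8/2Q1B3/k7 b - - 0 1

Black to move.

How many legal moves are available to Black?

0

Black to move; king on a1.
In check: no.
Legal moves: none.
Count: 0.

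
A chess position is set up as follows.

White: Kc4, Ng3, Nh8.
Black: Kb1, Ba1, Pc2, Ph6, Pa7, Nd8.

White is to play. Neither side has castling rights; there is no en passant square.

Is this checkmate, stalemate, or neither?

neither

White to move; white king on c4.
In check: no.
Legal moves for White: Nf7, Ng6, Kd5, Kc5, Kb5, Kb4, Kd3, Kb3, Nh5, Nf5, Ne4, Ne2, Nh1, Nf1.
White has 14 legal moves and is not in check → neither.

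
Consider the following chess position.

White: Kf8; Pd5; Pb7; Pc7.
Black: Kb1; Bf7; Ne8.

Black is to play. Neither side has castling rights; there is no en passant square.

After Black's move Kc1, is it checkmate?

After Kc1: white king on f8; in check: no.
White is not in check, so this cannot be checkmate.

no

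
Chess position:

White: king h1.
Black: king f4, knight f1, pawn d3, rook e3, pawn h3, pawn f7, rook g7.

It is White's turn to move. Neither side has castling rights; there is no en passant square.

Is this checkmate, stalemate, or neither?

White to move; white king on h1.
In check: no.
King squares — g1: attacked by Rg7; g2: attacked by Ph3; h2: attacked by Nf1.
Legal moves for White: none.
Not in check and no legal moves → stalemate.

stalemate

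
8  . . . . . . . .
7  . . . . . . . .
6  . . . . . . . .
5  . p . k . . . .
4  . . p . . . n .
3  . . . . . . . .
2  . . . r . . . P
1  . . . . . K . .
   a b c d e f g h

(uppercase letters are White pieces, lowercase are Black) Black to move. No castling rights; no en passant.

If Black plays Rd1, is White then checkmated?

After Rd1: white king on f1; in check: yes, from the black rook on d1.
White has 2 legal replies: Kg2, Ke2.
In check but a legal move exists → not checkmate.

no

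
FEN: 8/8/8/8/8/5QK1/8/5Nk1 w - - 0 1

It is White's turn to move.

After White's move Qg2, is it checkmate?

yes

After Qg2: black king on g1; in check: yes, from the white queen on g2.
King squares — f1: attacked by Qg2; h1: attacked by Qg2; f2: attacked by Qg2; g2: attacked by Kg3; h2: attacked by Nf1.
Black has no legal moves → checkmate.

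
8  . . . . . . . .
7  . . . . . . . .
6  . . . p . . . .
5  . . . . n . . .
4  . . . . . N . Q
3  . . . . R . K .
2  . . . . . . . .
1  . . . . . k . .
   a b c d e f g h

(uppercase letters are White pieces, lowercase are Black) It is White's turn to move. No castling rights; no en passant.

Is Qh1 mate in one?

yes

After Qh1: black king on f1; in check: yes, from the white queen on h1.
King squares — e1: attacked by Qh1; g1: attacked by Qh1; e2: attacked by Re3; f2: attacked by Kg3; g2: attacked by Qh1.
Black has no legal moves → checkmate.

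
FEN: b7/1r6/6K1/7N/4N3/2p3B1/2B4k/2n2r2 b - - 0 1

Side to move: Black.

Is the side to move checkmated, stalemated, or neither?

Black to move; black king on h2.
In check: yes, from the white bishop on g3.
King squares — g1: available; h1: available; g2: available; g3: attacked by Ne4; h3: available.
Legal moves for Black: Kh3, Kg2, Kh1, Kg1.
Black is in check but has 4 legal moves → neither.

neither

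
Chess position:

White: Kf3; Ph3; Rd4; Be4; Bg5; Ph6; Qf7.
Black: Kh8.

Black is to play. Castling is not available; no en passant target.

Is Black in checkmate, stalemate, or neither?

Black to move; black king on h8.
In check: no.
King squares — g7: attacked by Ph6; h7: attacked by Be4; g8: attacked by Qf7.
Legal moves for Black: none.
Not in check and no legal moves → stalemate.

stalemate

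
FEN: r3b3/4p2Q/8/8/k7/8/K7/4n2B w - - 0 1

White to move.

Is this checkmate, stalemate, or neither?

White to move; white king on a2.
In check: no.
Legal moves for White include: Qh8, Qg8, Qg7, Qf7, Qxe7, Qh6, Qg6, Qh5, Qf5, Qh4+, Qe4+, Qh3, Qd3, Qh2, Qc2+, Qb1, Kb2, Kb1, ... (list truncated; more exist).
White has legal moves and is not in check → neither.

neither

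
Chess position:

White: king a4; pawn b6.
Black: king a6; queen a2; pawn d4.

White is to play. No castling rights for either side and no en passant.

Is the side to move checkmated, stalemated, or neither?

White to move; white king on a4.
In check: yes, from the black queen on a2.
King squares — a3: attacked by Qa2; b3: attacked by Qa2; b4: available; a5: attacked by Qa2; b5: attacked by Ka6.
Legal moves for White: Kb4.
White is in check but has 1 legal move → neither.

neither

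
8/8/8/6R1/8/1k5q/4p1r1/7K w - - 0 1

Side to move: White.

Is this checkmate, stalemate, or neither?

White to move; white king on h1.
In check: yes, from the black queen on h3.
King squares — g1: attacked by Rg2; g2: attacked by Qh3; h2: attacked by Rg2.
Legal moves for White: none.
In check with no legal moves → checkmate.

checkmate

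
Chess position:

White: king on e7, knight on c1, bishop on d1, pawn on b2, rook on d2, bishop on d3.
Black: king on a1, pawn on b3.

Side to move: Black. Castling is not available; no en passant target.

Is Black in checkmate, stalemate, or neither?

stalemate

Black to move; black king on a1.
In check: no.
King squares — b1: attacked by Bd3; a2: attacked by Nc1; b2: attacked by Rd2.
Legal moves for Black: none.
Not in check and no legal moves → stalemate.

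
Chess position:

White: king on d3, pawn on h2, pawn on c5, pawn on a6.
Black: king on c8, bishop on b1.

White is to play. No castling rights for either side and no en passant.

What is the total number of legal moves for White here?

White to move; king on d3.
In check: yes, from the black bishop on b1.
Legal moves: Kd4, Kc4, Ke3, Kc3, Ke2, Kd2.
Count: 6.

6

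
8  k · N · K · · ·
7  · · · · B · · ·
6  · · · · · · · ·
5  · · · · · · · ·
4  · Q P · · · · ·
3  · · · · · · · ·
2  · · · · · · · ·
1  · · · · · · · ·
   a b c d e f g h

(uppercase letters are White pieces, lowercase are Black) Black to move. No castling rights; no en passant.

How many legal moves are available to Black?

0

Black to move; king on a8.
In check: no.
Legal moves: none.
Count: 0.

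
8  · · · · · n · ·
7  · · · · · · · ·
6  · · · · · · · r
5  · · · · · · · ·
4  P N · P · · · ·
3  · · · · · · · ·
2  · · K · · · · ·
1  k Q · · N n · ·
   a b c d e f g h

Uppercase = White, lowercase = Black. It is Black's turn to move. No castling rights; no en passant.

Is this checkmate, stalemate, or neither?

Black to move; black king on a1.
In check: yes, from the white queen on b1.
King squares — b1: attacked by Kc2; a2: attacked by Qb1; b2: attacked by Qb1.
Legal moves for Black: none.
In check with no legal moves → checkmate.

checkmate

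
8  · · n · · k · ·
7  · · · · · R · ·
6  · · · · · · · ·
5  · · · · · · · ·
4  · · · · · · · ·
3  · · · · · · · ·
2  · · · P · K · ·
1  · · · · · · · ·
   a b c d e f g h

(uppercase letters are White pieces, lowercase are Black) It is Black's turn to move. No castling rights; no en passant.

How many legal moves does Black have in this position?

3

Black to move; king on f8.
In check: yes, from the white rook on f7.
Legal moves: Kg8, Ke8, Kxf7.
Count: 3.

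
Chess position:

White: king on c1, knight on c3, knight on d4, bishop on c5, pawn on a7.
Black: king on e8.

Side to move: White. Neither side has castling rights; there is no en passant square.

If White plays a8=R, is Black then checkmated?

no

After a8=R: black king on e8; in check: yes, from the white rook on a8.
Black has 2 legal replies: Kf7, Kd7.
In check but a legal move exists → not checkmate.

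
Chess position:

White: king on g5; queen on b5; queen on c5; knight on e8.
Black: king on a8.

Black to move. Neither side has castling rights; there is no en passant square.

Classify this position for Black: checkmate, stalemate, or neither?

stalemate

Black to move; black king on a8.
In check: no.
King squares — a7: attacked by Qc5; b7: attacked by Qb5; b8: attacked by Qb5.
Legal moves for Black: none.
Not in check and no legal moves → stalemate.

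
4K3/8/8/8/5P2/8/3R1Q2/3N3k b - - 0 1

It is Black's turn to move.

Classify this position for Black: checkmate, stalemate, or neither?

Black to move; black king on h1.
In check: no.
King squares — g1: attacked by Qf2; g2: attacked by Qf2; h2: attacked by Qf2.
Legal moves for Black: none.
Not in check and no legal moves → stalemate.

stalemate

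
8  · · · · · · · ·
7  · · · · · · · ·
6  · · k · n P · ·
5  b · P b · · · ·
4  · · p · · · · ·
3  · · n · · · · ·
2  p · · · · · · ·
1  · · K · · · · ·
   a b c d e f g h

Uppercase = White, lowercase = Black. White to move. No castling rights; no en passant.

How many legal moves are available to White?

4

White to move; king on c1.
In check: no.
Legal moves: Kd2, Kc2, Kb2, f7.
Count: 4.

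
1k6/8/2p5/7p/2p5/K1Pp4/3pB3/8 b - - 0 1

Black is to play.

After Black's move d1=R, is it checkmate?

After d1=R: white king on a3; in check: no.
White is not in check, so this cannot be checkmate.

no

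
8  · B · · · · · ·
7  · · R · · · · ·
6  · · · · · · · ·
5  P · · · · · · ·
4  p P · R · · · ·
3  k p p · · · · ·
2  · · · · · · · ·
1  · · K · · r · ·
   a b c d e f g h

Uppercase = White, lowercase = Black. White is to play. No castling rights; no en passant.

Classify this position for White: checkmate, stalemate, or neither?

neither

White to move; white king on c1.
In check: yes, from the black rook on f1.
King squares — b1: attacked by Rf1; d1: attacked by Rf1; b2: attacked by Ka3; c2: attacked by Pb3; d2: attacked by Pc3.
Legal moves for White: Rd1.
White is in check but has 1 legal move → neither.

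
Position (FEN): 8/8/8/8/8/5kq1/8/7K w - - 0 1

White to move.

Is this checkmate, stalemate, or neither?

White to move; white king on h1.
In check: no.
King squares — g1: attacked by Qg3; g2: attacked by Kf3; h2: attacked by Qg3.
Legal moves for White: none.
Not in check and no legal moves → stalemate.

stalemate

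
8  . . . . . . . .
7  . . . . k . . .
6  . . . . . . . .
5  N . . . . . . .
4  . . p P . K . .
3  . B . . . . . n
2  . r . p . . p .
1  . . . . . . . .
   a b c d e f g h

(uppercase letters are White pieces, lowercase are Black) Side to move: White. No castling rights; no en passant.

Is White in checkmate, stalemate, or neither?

neither

White to move; white king on f4.
In check: yes, from the black knight on h3.
King squares — e3: available; f3: available; g3: available; e4: available; g4: available; e5: available; f5: available; g5: attacked by Nh3.
Legal moves for White: Kf5, Ke5, Kg4, Ke4, Kg3, Kf3, Ke3.
White is in check but has 7 legal moves → neither.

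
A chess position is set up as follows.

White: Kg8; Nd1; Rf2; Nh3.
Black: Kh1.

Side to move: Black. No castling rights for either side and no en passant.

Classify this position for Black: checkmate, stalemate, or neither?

stalemate

Black to move; black king on h1.
In check: no.
King squares — g1: attacked by Nh3; g2: attacked by Rf2; h2: attacked by Rf2.
Legal moves for Black: none.
Not in check and no legal moves → stalemate.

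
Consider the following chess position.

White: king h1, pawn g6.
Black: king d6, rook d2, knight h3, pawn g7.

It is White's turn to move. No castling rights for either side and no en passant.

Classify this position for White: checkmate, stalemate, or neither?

White to move; white king on h1.
In check: no.
King squares — g1: attacked by Nh3; g2: attacked by Rd2; h2: attacked by Rd2.
Legal moves for White: none.
Not in check and no legal moves → stalemate.

stalemate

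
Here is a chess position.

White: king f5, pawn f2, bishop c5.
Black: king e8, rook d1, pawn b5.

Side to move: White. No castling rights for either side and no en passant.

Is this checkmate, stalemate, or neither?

White to move; white king on f5.
In check: no.
Legal moves for White include: Kg6, Kf6, Ke6, Kg5, Ke5, Kg4, Kf4, Ke4, Bf8, Be7, Ba7, Bd6, Bb6, Bd4, Bb4, Be3, Ba3, f3, ... (list truncated; more exist).
White has legal moves and is not in check → neither.

neither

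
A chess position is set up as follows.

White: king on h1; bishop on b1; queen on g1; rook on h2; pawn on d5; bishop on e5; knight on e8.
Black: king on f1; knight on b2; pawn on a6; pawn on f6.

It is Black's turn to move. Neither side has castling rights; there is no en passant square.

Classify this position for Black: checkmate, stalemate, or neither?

checkmate

Black to move; black king on f1.
In check: yes, from the white queen on g1.
King squares — e1: attacked by Qg1; g1: attacked by Kh1; e2: attacked by Rh2; f2: attacked by Qg1; g2: attacked by Qg1.
Legal moves for Black: none.
In check with no legal moves → checkmate.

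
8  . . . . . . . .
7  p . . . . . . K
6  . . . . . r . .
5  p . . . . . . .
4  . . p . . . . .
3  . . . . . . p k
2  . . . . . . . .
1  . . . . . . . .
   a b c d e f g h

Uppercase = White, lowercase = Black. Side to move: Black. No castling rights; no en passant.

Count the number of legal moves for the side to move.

Black to move; king on h3.
In check: no.
Legal moves: Rf8, Rf7+, Rh6+, Rg6, Re6, Rd6, Rc6, Rb6, Ra6, Rf5, Rf4, Rf3, Rf2, Rf1, Kh4, Kg4, Kh2, Kg2, a6, a4, c3, g2.
Count: 22.

22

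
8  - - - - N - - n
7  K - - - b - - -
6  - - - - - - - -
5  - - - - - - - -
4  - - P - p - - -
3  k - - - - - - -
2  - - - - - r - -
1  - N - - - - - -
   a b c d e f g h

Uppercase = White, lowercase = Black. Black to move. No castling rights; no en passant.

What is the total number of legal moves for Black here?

5

Black to move; king on a3.
In check: yes, from the white knight on b1.
Legal moves: Kb4, Ka4, Kb3, Kb2, Ka2.
Count: 5.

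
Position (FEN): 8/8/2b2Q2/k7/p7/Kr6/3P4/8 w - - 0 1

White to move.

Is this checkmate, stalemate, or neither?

neither

White to move; white king on a3.
In check: yes, from the black rook on b3.
King squares — a2: available; b2: attacked by Rb3; b3: attacked by Pa4; a4: attacked by Ka5; b4: attacked by Rb3.
Legal moves for White: Ka2.
White is in check but has 1 legal move → neither.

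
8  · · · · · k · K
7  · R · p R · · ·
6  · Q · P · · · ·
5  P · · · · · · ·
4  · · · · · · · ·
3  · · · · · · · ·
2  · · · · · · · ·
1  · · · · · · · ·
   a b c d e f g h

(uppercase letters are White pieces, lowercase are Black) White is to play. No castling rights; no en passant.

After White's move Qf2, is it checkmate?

yes

After Qf2: black king on f8; in check: yes, from the white queen on f2.
King squares — e7: attacked by Pd6; f7: attacked by Qf2; g7: attacked by Re7; e8: attacked by Re7; g8: attacked by Kh8.
Black has no legal moves → checkmate.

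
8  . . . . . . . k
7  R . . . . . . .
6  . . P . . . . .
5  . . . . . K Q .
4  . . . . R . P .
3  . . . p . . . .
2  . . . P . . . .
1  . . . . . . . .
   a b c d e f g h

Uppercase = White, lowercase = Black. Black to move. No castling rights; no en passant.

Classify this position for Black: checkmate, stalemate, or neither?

Black to move; black king on h8.
In check: no.
King squares — g7: attacked by Qg5; h7: attacked by Ra7; g8: attacked by Qg5.
Legal moves for Black: none.
Not in check and no legal moves → stalemate.

stalemate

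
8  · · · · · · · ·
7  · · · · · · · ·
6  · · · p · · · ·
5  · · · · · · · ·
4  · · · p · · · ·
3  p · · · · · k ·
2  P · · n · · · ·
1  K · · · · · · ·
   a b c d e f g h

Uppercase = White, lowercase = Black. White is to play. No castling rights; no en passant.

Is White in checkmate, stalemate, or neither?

stalemate

White to move; white king on a1.
In check: no.
King squares — b1: attacked by Nd2; a2: own pawn; b2: attacked by Pa3.
Legal moves for White: none.
Not in check and no legal moves → stalemate.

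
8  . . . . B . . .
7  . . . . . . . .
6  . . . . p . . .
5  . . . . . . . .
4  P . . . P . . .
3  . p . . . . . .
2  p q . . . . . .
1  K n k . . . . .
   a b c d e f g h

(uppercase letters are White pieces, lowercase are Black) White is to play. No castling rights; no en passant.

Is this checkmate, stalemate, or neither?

White to move; white king on a1.
In check: yes, from the black queen on b2.
King squares — b1: attacked by Kc1; a2: attacked by Qb2; b2: attacked by Kc1.
Legal moves for White: none.
In check with no legal moves → checkmate.

checkmate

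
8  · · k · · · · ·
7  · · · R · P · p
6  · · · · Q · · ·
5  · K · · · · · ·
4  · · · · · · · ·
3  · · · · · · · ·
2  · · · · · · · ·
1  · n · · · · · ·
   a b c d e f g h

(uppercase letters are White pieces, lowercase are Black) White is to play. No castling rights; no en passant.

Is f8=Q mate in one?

After f8=Q: black king on c8; in check: yes, from the white queen on f8.
King squares — b7: attacked by Rd7; c7: attacked by Rd7; d7: attacked by Qe6; b8: attacked by Qf8; d8: attacked by Rd7.
Black has no legal moves → checkmate.

yes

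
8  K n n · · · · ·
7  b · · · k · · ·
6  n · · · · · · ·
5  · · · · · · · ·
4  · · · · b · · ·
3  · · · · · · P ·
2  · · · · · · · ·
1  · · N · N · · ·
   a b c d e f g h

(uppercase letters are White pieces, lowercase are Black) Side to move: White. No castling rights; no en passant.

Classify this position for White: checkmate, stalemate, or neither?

White to move; white king on a8.
In check: yes, from the black bishop on e4.
King squares — a7: attacked by Nc8; b7: attacked by Be4; b8: attacked by Na6.
Legal moves for White: none.
In check with no legal moves → checkmate.

checkmate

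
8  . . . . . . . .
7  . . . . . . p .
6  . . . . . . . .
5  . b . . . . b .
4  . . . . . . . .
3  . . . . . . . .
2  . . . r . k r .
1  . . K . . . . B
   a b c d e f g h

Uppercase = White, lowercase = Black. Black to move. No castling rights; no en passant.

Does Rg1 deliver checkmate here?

yes

After Rg1: white king on c1; in check: yes, from the black rook on g1.
King squares — b1: attacked by Rg1; d1: attacked by Rg1; b2: attacked by Rd2; c2: attacked by Rd2; d2: attacked by Bg5.
White has no legal moves → checkmate.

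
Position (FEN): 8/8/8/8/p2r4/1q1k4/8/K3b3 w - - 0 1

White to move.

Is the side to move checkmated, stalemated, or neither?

stalemate

White to move; white king on a1.
In check: no.
King squares — b1: attacked by Qb3; a2: attacked by Qb3; b2: attacked by Qb3.
Legal moves for White: none.
Not in check and no legal moves → stalemate.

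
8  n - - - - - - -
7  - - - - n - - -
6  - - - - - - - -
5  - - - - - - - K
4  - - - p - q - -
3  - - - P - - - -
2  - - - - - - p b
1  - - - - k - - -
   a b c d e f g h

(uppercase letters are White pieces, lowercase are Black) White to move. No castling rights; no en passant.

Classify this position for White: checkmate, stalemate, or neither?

White to move; white king on h5.
In check: no.
King squares — g4: attacked by Qf4; h4: attacked by Qf4; g5: attacked by Qf4; g6: attacked by Ne7; h6: attacked by Qf4.
Legal moves for White: none.
Not in check and no legal moves → stalemate.

stalemate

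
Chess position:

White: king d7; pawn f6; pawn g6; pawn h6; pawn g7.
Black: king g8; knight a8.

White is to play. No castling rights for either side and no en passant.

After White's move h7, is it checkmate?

After h7: black king on g8; in check: yes, from the white pawn on h7.
King squares — f7: attacked by Pg6; g7: attacked by Pf6; h7: attacked by Pg6; f8: attacked by Pg7; h8: attacked by Pg7.
Black has no legal moves → checkmate.

yes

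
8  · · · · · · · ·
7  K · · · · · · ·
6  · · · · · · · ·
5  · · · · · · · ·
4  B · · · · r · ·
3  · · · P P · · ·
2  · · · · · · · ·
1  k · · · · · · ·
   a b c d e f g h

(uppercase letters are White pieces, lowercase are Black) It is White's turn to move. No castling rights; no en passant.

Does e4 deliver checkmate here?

After e4: black king on a1; in check: no.
Black is not in check, so this cannot be checkmate.

no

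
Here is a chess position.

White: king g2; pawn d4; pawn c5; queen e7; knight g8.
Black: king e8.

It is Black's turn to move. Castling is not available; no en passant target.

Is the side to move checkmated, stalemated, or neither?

Black to move; black king on e8.
In check: yes, from the white queen on e7.
King squares — d7: attacked by Qe7; e7: attacked by Ng8; f7: attacked by Qe7; d8: attacked by Qe7; f8: attacked by Qe7.
Legal moves for Black: none.
In check with no legal moves → checkmate.

checkmate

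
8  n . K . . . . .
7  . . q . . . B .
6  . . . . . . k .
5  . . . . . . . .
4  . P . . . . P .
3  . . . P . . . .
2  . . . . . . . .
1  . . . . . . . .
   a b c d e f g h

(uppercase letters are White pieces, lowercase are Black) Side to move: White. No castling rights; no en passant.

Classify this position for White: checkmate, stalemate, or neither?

White to move; white king on c8.
In check: yes, from the black queen on c7.
King squares — b7: attacked by Qc7; c7: attacked by Na8; d7: attacked by Qc7; b8: attacked by Qc7; d8: attacked by Qc7.
Legal moves for White: none.
In check with no legal moves → checkmate.

checkmate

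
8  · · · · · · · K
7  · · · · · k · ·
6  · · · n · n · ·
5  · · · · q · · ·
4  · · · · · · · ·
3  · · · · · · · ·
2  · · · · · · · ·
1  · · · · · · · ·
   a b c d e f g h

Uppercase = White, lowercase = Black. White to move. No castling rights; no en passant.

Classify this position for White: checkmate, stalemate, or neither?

stalemate

White to move; white king on h8.
In check: no.
King squares — g7: attacked by Kf7; h7: attacked by Nf6; g8: attacked by Nf6.
Legal moves for White: none.
Not in check and no legal moves → stalemate.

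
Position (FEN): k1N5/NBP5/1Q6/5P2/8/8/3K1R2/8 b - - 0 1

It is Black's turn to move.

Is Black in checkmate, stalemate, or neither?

Black to move; black king on a8.
In check: yes, from the white bishop on b7.
King squares — a7: attacked by Qb6; b7: attacked by Qb6; b8: attacked by Pc7.
Legal moves for Black: none.
In check with no legal moves → checkmate.

checkmate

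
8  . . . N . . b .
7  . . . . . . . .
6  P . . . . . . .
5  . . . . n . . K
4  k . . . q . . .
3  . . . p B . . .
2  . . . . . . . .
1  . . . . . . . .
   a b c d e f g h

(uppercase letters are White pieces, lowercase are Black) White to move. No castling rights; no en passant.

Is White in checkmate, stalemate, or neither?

White to move; white king on h5.
In check: no.
Legal moves for White: Nf7, Nb7, Ne6, Nc6, Kh6, Kg5, Ba7, Bh6, Bb6, Bg5, Bc5, Bf4, Bd4, Bf2, Bd2, Bg1, Bc1, a7.
White has 18 legal moves and is not in check → neither.

neither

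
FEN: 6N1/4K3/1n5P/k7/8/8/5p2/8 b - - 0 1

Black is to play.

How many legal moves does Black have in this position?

14

Black to move; king on a5.
In check: no.
Legal moves: Nc8+, Na8, Nd7, Nd5+, Nc4, Na4, Ka6, Kb5, Kb4, Ka4, f1=Q, f1=R, f1=B, f1=N.
Count: 14.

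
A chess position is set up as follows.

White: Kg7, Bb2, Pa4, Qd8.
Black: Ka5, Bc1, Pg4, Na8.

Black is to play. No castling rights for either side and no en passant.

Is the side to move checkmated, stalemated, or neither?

Black to move; black king on a5.
In check: yes, from the white queen on d8.
Legal moves for Black: Ka6, Kb4, Kxa4, Nc7, Nb6.
Black is in check but has 5 legal moves → neither.

neither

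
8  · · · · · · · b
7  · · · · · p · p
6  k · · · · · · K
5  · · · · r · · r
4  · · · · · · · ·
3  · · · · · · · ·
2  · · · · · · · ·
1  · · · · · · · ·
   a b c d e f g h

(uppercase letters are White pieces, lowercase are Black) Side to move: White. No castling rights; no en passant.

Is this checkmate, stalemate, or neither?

White to move; white king on h6.
In check: yes, from the black rook on h5.
King squares — g5: attacked by Re5; h5: attacked by Re5; g6: attacked by Pf7; g7: attacked by Bh8; h7: attacked by Rh5.
Legal moves for White: none.
In check with no legal moves → checkmate.

checkmate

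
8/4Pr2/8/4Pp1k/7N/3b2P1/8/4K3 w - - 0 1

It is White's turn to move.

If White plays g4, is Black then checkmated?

After g4: black king on h5; in check: yes, from the white pawn on g4.
Black has 5 legal replies: Kh6, Kg5, Kxh4, Kxg4, fxg4.
In check but a legal move exists → not checkmate.

no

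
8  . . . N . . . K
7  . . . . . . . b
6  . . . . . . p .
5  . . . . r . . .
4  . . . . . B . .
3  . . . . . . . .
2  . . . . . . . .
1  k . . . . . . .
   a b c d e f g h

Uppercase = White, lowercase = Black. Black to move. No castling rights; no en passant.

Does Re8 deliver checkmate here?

After Re8: white king on h8; in check: yes, from the black rook on e8.
White has 2 legal replies: Kxh7, Kg7.
In check but a legal move exists → not checkmate.

no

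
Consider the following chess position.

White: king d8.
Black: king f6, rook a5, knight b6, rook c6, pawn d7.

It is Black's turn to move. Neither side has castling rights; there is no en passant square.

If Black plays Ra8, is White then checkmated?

yes

After Ra8: white king on d8; in check: yes, from the black rook on a8.
King squares — c7: attacked by Rc6; d7: attacked by Nb6; e7: attacked by Kf6; c8: attacked by Nb6; e8: attacked by Ra8.
White has no legal moves → checkmate.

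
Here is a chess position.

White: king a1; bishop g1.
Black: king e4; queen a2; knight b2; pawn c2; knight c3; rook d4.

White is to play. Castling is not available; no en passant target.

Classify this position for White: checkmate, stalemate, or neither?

White to move; white king on a1.
In check: yes, from the black queen on a2.
King squares — b1: attacked by Qa2; a2: attacked by Nc3; b2: attacked by Qa2.
Legal moves for White: none.
In check with no legal moves → checkmate.

checkmate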